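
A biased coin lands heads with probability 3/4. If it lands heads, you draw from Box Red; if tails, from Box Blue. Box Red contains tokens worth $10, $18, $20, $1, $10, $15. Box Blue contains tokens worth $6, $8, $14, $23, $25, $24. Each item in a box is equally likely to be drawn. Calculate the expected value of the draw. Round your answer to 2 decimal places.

$13.42

E[X | Box Red] = (10 + 18 + 20 + 1 + 10 + 15)/6 = 37/3
E[X | Box Blue] = (6 + 8 + 14 + 23 + 25 + 24)/6 = 50/3
E[X] = (3/4)·37/3 + (1/4)·50/3 = 161/12 ≈ 13.42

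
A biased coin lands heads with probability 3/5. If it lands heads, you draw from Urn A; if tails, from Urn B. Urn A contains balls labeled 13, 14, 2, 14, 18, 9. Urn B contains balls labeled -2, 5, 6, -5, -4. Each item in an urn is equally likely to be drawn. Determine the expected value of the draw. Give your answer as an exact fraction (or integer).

E[X | Urn A] = (13 + 14 + 2 + 14 + 18 + 9)/6 = 35/3
E[X | Urn B] = (-2 + 5 + 6 − 5 − 4)/5 = 0
E[X] = (3/5)·35/3 + (2/5)·0 = 7

7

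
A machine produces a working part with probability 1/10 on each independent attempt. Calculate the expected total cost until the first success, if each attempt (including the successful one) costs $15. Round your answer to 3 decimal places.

E[#attempts] = 1/p = 10; E[cost] = 15·10 = 150.
≈ 150.000

$150.000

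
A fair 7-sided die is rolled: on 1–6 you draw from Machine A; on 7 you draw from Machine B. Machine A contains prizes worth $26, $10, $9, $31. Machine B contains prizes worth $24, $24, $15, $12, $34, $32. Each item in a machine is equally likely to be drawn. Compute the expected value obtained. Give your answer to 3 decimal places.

E[X | Machine A] = (26 + 10 + 9 + 31)/4 = 19
E[X | Machine B] = (24 + 24 + 15 + 12 + 34 + 32)/6 = 47/2
E[X] = (6/7)·19 + (1/7)·47/2 = 275/14 ≈ 19.643

$19.643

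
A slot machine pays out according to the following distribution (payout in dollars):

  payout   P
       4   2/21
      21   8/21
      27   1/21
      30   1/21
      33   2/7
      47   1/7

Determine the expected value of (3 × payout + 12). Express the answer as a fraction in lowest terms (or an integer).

656/7

E[3x+12] = (2/21)·24 + (8/21)·75 + (1/21)·93 + (1/21)·102 + (2/7)·111 + (1/7)·153
     = 656/7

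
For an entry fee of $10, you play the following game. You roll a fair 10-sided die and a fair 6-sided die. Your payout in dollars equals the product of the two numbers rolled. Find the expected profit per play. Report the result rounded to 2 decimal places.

Distribution of the product of the two numbers rolled: 1 w.p. 1/60, 2 w.p. 1/30, 3 w.p. 1/30, 4 w.p. 1/20, 5 w.p. 1/30, 6 w.p. 1/15, …
E[payout] = (1/60)·1 + (1/30)·2 + (1/30)·3 + (1/20)·4 + (1/30)·5 + (1/15)·6 + (1/60)·7 + (1/20)·8 + (1/30)·9 + (1/20)·10 + (1/15)·12 + (1/60)·14 + (1/30)·15 + (1/30)·16 + (1/20)·18 + (1/20)·20 + (1/60)·21 + (1/20)·24 + (1/60)·25 + (1/60)·27 + (1/60)·28 + (1/20)·30 + (1/60)·32 + (1/60)·35 + (1/30)·36 + (1/30)·40 + (1/60)·42 + (1/60)·45 + (1/60)·48 + (1/60)·50 + (1/60)·54 + (1/60)·60 = 77/4
Expected profit = 77/4 − 10 = 37/4 ≈ $9.25

$9.25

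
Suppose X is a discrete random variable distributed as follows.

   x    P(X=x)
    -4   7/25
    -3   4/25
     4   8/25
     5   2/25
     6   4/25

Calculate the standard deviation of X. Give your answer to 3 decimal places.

E[X] = 26/25, E[X²] = 94/5
Var(X) = E[X²] − (E[X])² = 94/5 − 676/625 = 11074/625
SD(X) = √(11074/625) ≈ 4.209

4.209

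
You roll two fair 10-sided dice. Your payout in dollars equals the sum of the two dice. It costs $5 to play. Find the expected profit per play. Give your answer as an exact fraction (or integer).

Distribution of the sum of the two dice: 2 w.p. 1/100, 3 w.p. 1/50, 4 w.p. 3/100, 5 w.p. 1/25, 6 w.p. 1/20, 7 w.p. 3/50, …
E[payout] = (1/100)·2 + (1/50)·3 + (3/100)·4 + (1/25)·5 + (1/20)·6 + (3/50)·7 + (7/100)·8 + (2/25)·9 + (9/100)·10 + (1/10)·11 + (9/100)·12 + (2/25)·13 + (7/100)·14 + (3/50)·15 + (1/20)·16 + (1/25)·17 + (3/100)·18 + (1/50)·19 + (1/100)·20 = 11
Expected profit = 11 − 5 = 6

$6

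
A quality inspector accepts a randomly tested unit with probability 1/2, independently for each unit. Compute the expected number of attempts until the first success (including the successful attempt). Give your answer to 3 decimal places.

For a geometric distribution, E[trials] = 1/p = 1/(1/2) = 2.
≈ 2.000

2.000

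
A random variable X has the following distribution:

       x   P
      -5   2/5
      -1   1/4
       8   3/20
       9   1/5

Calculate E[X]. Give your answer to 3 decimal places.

E[X] = (2/5)·(-5) + (1/4)·(-1) + (3/20)·8 + (1/5)·9
     = 3/4 ≈ 0.750

0.750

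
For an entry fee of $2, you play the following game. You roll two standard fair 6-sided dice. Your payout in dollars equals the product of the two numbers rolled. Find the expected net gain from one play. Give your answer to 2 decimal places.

Distribution of the product of the two numbers rolled: 1 w.p. 1/36, 2 w.p. 1/18, 3 w.p. 1/18, 4 w.p. 1/12, 5 w.p. 1/18, 6 w.p. 1/9, …
E[payout] = (1/36)·1 + (1/18)·2 + (1/18)·3 + (1/12)·4 + (1/18)·5 + (1/9)·6 + (1/18)·8 + (1/36)·9 + (1/18)·10 + (1/9)·12 + (1/18)·15 + (1/36)·16 + (1/18)·18 + (1/18)·20 + (1/18)·24 + (1/36)·25 + (1/18)·30 + (1/36)·36 = 49/4
Expected profit = 49/4 − 2 = 41/4 ≈ $10.25

$10.25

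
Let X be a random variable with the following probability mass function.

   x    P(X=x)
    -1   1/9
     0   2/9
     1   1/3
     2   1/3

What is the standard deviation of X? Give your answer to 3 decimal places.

E[X] = 8/9, E[X²] = 16/9
Var(X) = E[X²] − (E[X])² = 16/9 − 64/81 = 80/81
SD(X) = √(80/81) ≈ 0.994

0.994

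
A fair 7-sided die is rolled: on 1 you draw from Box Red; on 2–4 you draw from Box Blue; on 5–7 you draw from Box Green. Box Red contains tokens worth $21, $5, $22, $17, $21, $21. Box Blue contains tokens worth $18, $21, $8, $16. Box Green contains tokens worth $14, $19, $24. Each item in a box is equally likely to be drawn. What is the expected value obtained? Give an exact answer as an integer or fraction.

1465/84 dollars

E[X | Box Red] = (21 + 5 + 22 + 17 + 21 + 21)/6 = 107/6
E[X | Box Blue] = (18 + 21 + 8 + 16)/4 = 63/4
E[X | Box Green] = (14 + 19 + 24)/3 = 19
E[X] = (1/7)·107/6 + (3/7)·63/4 + (3/7)·19 = 1465/84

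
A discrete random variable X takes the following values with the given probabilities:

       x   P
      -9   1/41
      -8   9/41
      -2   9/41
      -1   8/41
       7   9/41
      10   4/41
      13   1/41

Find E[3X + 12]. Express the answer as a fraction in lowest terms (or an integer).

519/41

E[3x+12] = (1/41)·(-15) + (9/41)·(-12) + (9/41)·6 + (8/41)·9 + (9/41)·33 + (4/41)·42 + (1/41)·51
     = 519/41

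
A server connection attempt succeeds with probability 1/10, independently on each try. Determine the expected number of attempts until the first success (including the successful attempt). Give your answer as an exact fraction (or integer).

For a geometric distribution, E[trials] = 1/p = 1/(1/10) = 10.

10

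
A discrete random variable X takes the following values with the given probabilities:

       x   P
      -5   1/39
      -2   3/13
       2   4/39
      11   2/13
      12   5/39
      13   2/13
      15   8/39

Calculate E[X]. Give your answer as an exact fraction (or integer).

103/13

E[X] = (1/39)·(-5) + (3/13)·(-2) + (4/39)·2 + (2/13)·11 + (5/39)·12 + (2/13)·13 + (8/39)·15
     = 103/13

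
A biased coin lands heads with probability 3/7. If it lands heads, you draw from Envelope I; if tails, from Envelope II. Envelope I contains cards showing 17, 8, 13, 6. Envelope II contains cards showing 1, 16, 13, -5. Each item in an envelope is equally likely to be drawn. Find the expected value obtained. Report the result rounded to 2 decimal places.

8.29

E[X | Envelope I] = (17 + 8 + 13 + 6)/4 = 11
E[X | Envelope II] = (1 + 16 + 13 − 5)/4 = 25/4
E[X] = (3/7)·11 + (4/7)·25/4 = 58/7 ≈ 8.29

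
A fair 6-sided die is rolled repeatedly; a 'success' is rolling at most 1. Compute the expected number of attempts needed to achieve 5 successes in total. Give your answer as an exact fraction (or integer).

By linearity (sum of 5 independent geometric waits), E[trials] = 5/p = 5/(1/6) = 30.

30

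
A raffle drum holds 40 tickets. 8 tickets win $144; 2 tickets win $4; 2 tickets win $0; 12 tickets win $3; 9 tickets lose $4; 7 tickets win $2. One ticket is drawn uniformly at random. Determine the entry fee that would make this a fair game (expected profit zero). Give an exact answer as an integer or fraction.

E[payout] = (8/40)·144 + (2/40)·4 + (2/40)·0 + (12/40)·3 + (9/40)·(-4) + (7/40)·2 = 587/20
Fair fee = E[payout] = 587/20

587/20 dollars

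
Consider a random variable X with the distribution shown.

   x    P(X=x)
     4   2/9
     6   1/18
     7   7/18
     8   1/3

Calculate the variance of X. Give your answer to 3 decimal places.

2.238

E[X] = (2/9)·4 + (1/18)·6 + (7/18)·7 + (1/3)·8 = 119/18
E[X²] = (2/9)·16 + (1/18)·36 + (7/18)·49 + (1/3)·64 = 827/18
Var(X) = 827/18 − (119/18)² = 725/324 ≈ 2.238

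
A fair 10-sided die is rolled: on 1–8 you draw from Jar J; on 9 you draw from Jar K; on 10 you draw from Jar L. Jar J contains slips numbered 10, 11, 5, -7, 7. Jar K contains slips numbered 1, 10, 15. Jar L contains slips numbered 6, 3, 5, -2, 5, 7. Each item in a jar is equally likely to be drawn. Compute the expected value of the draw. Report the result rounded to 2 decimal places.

E[X | Jar J] = (10 + 11 + 5 − 7 + 7)/5 = 26/5
E[X | Jar K] = (1 + 10 + 15)/3 = 26/3
E[X | Jar L] = (6 + 3 + 5 − 2 + 5 + 7)/6 = 4
E[X] = (4/5)·26/5 + (1/10)·26/3 + (1/10)·4 = 407/75 ≈ 5.43

5.43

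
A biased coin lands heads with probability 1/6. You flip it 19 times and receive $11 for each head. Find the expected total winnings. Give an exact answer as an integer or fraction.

209/6 dollars

E[#heads] = 19·1/6 = 19/6 (linearity over flips).
E[winnings] = 11·19/6 = 209/6.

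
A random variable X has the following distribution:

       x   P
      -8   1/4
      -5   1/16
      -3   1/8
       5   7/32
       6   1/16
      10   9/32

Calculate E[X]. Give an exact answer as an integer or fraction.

E[X] = (1/4)·(-8) + (1/16)·(-5) + (1/8)·(-3) + (7/32)·5 + (1/16)·6 + (9/32)·10
     = 51/32

51/32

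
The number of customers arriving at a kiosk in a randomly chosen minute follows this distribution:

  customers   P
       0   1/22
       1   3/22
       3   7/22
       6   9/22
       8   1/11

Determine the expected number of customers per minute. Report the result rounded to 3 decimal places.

E[X] = (1/22)·0 + (3/22)·1 + (7/22)·3 + (9/22)·6 + (1/11)·8
     = 47/11 ≈ 4.273

4.273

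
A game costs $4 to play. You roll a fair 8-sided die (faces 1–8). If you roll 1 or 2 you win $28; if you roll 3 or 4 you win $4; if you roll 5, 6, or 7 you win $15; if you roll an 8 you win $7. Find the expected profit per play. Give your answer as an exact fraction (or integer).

21/2 dollars

E[payout] = (1/4)·4 + (1/8)·7 + (3/8)·15 + (1/4)·28 = 29/2
Expected profit = 29/2 − 4 = 21/2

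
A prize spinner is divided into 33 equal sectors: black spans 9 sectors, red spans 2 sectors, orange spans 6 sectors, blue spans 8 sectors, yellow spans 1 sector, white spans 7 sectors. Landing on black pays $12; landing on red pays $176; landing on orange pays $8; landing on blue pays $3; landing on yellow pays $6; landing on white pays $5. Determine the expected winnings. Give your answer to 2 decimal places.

$17.36

E[payout] = (9/33)·12 + (2/33)·176 + (6/33)·8 + (8/33)·3 + (1/33)·6 + (7/33)·5 = 191/11
≈ $17.36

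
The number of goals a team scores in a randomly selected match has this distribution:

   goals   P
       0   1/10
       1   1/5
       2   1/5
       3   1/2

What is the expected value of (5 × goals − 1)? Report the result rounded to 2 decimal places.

9.50

E[5x-1] = (1/10)·(-1) + (1/5)·4 + (1/5)·9 + (1/2)·14
     = 19/2 ≈ 9.50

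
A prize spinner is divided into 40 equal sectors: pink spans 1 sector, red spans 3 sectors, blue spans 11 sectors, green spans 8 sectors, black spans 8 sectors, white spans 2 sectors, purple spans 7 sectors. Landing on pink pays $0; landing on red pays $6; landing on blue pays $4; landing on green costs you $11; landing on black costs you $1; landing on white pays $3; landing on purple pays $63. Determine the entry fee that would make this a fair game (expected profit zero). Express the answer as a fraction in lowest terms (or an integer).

413/40 dollars

E[payout] = (1/40)·0 + (3/40)·6 + (11/40)·4 + (8/40)·(-11) + (8/40)·(-1) + (2/40)·3 + (7/40)·63 = 413/40
Fair fee = E[payout] = 413/40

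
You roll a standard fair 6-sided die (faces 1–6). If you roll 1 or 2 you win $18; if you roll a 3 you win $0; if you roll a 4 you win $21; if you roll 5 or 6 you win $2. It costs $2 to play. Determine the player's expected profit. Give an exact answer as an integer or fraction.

49/6 dollars

E[payout] = (1/6)·0 + (1/3)·2 + (1/3)·18 + (1/6)·21 = 61/6
Expected profit = 61/6 − 2 = 49/6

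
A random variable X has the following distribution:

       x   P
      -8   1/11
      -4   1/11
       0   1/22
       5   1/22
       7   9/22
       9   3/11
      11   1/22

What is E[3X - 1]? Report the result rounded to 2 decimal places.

E[3x-1] = (1/11)·(-25) + (1/11)·(-13) + (1/22)·(-1) + (1/22)·14 + (9/22)·20 + (3/11)·26 + (1/22)·32
     = 305/22 ≈ 13.86

13.86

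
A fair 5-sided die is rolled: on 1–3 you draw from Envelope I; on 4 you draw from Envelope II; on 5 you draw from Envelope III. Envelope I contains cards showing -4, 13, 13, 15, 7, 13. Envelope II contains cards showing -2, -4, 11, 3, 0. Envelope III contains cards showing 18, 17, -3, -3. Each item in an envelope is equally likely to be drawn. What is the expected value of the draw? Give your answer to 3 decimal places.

7.470

E[X | Envelope I] = (-4 + 13 + 13 + 15 + 7 + 13)/6 = 19/2
E[X | Envelope II] = (-2 − 4 + 11 + 3 + 0)/5 = 8/5
E[X | Envelope III] = (18 + 17 − 3 − 3)/4 = 29/4
E[X] = (3/5)·19/2 + (1/5)·8/5 + (1/5)·29/4 = 747/100 ≈ 7.470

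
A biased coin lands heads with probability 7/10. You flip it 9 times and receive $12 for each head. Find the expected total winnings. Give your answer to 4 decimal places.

$75.6000

E[#heads] = 9·7/10 = 63/10 (linearity over flips).
E[winnings] = 12·63/10 = 378/5.
≈ 75.6000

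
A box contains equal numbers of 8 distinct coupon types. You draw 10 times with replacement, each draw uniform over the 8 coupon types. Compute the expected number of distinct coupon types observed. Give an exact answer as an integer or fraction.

Let Xⱼ=1 if type j appears at least once. P(Xⱼ=1) = 1 − ((8−1)/8)^10 = 791266575/1073741824.
E[#distinct] = 8·791266575/1073741824 = 791266575/134217728.

791266575/134217728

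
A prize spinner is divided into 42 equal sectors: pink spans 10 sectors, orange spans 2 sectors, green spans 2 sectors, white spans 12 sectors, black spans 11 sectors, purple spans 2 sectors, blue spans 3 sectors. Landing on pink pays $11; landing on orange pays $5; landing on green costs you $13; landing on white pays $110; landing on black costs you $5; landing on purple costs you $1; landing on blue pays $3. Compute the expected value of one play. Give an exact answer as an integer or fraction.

E[payout] = (10/42)·11 + (2/42)·5 + (2/42)·(-13) + (12/42)·110 + (11/42)·(-5) + (2/42)·(-1) + (3/42)·3 = 683/21

683/21 dollars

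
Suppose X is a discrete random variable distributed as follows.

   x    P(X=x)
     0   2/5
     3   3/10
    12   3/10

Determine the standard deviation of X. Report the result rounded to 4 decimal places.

5.0646

E[X] = 9/2, E[X²] = 459/10
Var(X) = E[X²] − (E[X])² = 459/10 − 81/4 = 513/20
SD(X) = √(513/20) ≈ 5.0646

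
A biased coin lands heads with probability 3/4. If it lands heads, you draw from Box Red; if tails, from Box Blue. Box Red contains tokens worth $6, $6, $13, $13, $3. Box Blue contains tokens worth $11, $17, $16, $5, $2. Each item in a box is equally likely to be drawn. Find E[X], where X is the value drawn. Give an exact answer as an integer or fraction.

87/10 dollars

E[X | Box Red] = (6 + 6 + 13 + 13 + 3)/5 = 41/5
E[X | Box Blue] = (11 + 17 + 16 + 5 + 2)/5 = 51/5
E[X] = (3/4)·41/5 + (1/4)·51/5 = 87/10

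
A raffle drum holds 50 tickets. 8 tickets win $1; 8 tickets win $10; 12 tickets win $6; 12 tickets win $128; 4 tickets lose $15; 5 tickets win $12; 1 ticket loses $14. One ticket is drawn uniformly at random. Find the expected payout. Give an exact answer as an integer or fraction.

841/25 dollars

E[payout] = (8/50)·1 + (8/50)·10 + (12/50)·6 + (12/50)·128 + (4/50)·(-15) + (5/50)·12 + (1/50)·(-14) = 841/25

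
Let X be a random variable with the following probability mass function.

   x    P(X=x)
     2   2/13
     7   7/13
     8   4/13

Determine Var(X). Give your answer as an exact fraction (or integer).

E[X] = (2/13)·2 + (7/13)·7 + (4/13)·8 = 85/13
E[X²] = (2/13)·4 + (7/13)·49 + (4/13)·64 = 607/13
Var(X) = 607/13 − (85/13)² = 666/169

666/169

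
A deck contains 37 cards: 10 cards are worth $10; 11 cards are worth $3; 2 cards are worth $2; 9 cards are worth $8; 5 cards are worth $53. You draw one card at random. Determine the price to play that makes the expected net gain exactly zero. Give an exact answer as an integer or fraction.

474/37 dollars

E[payout] = (10/37)·10 + (11/37)·3 + (2/37)·2 + (9/37)·8 + (5/37)·53 = 474/37
Fair fee = E[payout] = 474/37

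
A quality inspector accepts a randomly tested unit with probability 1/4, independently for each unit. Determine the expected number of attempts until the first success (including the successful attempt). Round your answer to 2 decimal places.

4.00

For a geometric distribution, E[trials] = 1/p = 1/(1/4) = 4.
≈ 4.00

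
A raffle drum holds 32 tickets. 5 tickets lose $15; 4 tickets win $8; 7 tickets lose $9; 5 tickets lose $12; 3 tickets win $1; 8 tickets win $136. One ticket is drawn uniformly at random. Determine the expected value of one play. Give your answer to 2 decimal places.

E[payout] = (5/32)·(-15) + (4/32)·8 + (7/32)·(-9) + (5/32)·(-12) + (3/32)·1 + (8/32)·136 = 925/32
≈ $28.91

$28.91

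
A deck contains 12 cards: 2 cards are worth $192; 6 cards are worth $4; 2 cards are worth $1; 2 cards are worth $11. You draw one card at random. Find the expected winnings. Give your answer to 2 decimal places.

$36.00

E[payout] = (2/12)·192 + (6/12)·4 + (2/12)·1 + (2/12)·11 = 36
≈ $36.00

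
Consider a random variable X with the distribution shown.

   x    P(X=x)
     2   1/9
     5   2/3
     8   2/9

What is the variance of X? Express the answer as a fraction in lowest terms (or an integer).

E[X] = (1/9)·2 + (2/3)·5 + (2/9)·8 = 16/3
E[X²] = (1/9)·4 + (2/3)·25 + (2/9)·64 = 94/3
Var(X) = 94/3 − (16/3)² = 26/9

26/9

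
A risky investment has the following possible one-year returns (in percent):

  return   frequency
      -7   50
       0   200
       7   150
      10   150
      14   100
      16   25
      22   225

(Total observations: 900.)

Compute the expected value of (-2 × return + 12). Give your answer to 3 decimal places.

-7.889

Total = 900, so P(return=-7) = 50/900, etc.
E[-2x+12] = (1/18)·26 + (2/9)·12 + (1/6)·(-2) + (1/6)·(-8) + (1/9)·(-16) + (1/36)·(-20) + (1/4)·(-32)
     = -71/9 ≈ -7.889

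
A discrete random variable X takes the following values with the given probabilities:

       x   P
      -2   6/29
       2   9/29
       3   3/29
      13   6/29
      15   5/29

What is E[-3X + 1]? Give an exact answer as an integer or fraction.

E[-3x+1] = (6/29)·7 + (9/29)·(-5) + (3/29)·(-8) + (6/29)·(-38) + (5/29)·(-44)
     = -475/29

-475/29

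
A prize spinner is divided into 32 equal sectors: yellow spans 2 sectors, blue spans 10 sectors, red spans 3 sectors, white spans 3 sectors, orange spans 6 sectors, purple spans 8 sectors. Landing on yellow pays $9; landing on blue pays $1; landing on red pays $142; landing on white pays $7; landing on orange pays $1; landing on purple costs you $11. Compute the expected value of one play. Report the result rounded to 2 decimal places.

$12.28

E[payout] = (2/32)·9 + (10/32)·1 + (3/32)·142 + (3/32)·7 + (6/32)·1 + (8/32)·(-11) = 393/32
≈ $12.28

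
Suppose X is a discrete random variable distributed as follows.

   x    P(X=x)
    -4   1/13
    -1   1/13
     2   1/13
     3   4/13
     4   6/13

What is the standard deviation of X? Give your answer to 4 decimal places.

2.3077

E[X] = 33/13, E[X²] = 153/13
Var(X) = E[X²] − (E[X])² = 153/13 − 1089/169 = 900/169
SD(X) = √(900/169) ≈ 2.3077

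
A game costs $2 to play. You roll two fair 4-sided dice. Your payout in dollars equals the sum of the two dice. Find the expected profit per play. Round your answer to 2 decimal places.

Distribution of the sum of the two dice: 2 w.p. 1/16, 3 w.p. 1/8, 4 w.p. 3/16, 5 w.p. 1/4, 6 w.p. 3/16, 7 w.p. 1/8, …
E[payout] = (1/16)·2 + (1/8)·3 + (3/16)·4 + (1/4)·5 + (3/16)·6 + (1/8)·7 + (1/16)·8 = 5
Expected profit = 5 − 2 = 3 ≈ $3.00

$3.00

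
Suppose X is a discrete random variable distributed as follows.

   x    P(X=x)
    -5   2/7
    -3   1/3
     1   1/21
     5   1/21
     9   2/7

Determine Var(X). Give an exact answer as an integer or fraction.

5048/147

E[X] = (2/7)·(-5) + (1/3)·(-3) + (1/21)·1 + (1/21)·5 + (2/7)·9 = 3/7
E[X²] = (2/7)·25 + (1/3)·9 + (1/21)·1 + (1/21)·25 + (2/7)·81 = 725/21
Var(X) = 725/21 − (3/7)² = 5048/147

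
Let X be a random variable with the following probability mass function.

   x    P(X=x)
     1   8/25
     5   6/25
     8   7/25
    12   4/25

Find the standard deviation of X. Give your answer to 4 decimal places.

3.8753

E[X] = 142/25, E[X²] = 1182/25
Var(X) = E[X²] − (E[X])² = 1182/25 − 20164/625 = 9386/625
SD(X) = √(9386/625) ≈ 3.8753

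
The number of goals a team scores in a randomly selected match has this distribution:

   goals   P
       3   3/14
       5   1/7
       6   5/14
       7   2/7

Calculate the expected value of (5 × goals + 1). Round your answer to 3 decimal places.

E[5x+1] = (3/14)·16 + (1/7)·26 + (5/14)·31 + (2/7)·36
     = 57/2 ≈ 28.500

28.500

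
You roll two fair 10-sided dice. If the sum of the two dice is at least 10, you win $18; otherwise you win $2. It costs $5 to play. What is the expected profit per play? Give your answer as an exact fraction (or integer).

E[payout] = (9/25)·2 + (16/25)·18 = 306/25
Expected profit = 306/25 − 5 = 181/25

181/25 dollars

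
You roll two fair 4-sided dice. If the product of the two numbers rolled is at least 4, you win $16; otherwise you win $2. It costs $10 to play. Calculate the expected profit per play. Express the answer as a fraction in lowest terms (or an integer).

13/8 dollars

E[payout] = (5/16)·2 + (11/16)·16 = 93/8
Expected profit = 93/8 − 10 = 13/8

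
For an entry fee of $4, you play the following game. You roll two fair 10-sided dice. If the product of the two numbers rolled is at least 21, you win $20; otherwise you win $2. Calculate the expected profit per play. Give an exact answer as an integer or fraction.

193/25 dollars

E[payout] = (23/50)·2 + (27/50)·20 = 293/25
Expected profit = 293/25 − 4 = 193/25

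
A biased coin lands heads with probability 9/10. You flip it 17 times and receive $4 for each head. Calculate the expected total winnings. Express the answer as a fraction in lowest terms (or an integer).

306/5 dollars

E[#heads] = 17·9/10 = 153/10 (linearity over flips).
E[winnings] = 4·153/10 = 306/5.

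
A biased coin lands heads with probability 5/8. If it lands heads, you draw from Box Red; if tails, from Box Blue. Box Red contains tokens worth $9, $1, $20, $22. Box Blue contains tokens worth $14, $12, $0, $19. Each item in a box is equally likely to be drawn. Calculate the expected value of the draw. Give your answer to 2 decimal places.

E[X | Box Red] = (9 + 1 + 20 + 22)/4 = 13
E[X | Box Blue] = (14 + 12 + 0 + 19)/4 = 45/4
E[X] = (5/8)·13 + (3/8)·45/4 = 395/32 ≈ 12.34

$12.34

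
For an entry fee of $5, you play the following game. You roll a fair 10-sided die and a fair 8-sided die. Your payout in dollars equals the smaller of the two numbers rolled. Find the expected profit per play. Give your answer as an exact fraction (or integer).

Distribution of the smaller of the two numbers rolled: 1 w.p. 17/80, 2 w.p. 3/16, 3 w.p. 13/80, 4 w.p. 11/80, 5 w.p. 9/80, 6 w.p. 7/80, …
E[payout] = (17/80)·1 + (3/16)·2 + (13/80)·3 + (11/80)·4 + (9/80)·5 + (7/80)·6 + (1/16)·7 + (3/80)·8 = 69/20
Expected profit = 69/20 − 5 = -31/20

-31/20 dollars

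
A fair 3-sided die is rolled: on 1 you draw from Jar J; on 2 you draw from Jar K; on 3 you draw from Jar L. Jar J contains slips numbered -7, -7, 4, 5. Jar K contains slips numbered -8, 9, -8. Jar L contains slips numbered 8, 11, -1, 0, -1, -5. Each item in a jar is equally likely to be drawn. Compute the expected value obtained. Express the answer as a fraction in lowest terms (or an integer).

-19/36

E[X | Jar J] = (-7 − 7 + 4 + 5)/4 = -5/4
E[X | Jar K] = (-8 + 9 − 8)/3 = -7/3
E[X | Jar L] = (8 + 11 − 1 + 0 − 1 − 5)/6 = 2
E[X] = (1/3)·(-5/4) + (1/3)·(-7/3) + (1/3)·2 = -19/36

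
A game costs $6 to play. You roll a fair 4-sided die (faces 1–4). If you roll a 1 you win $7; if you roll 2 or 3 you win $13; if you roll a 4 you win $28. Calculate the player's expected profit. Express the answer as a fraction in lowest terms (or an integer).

E[payout] = (1/4)·7 + (1/2)·13 + (1/4)·28 = 61/4
Expected profit = 61/4 − 6 = 37/4

37/4 dollars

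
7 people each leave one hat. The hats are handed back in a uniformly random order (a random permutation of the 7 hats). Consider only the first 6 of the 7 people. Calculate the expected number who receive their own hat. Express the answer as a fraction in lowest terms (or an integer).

6/7

Let Xᵢ = 1 if person i gets their own hat. For each i, P(Xᵢ=1) = 1/7.
By linearity of expectation, E[X₁+…+X_6] = 6·(1/7) = 6/7.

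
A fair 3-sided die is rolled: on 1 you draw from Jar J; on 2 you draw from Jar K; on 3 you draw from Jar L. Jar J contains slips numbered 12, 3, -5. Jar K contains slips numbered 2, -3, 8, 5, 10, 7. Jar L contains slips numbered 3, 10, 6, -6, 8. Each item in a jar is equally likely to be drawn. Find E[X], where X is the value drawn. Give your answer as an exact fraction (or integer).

371/90

E[X | Jar J] = (12 + 3 − 5)/3 = 10/3
E[X | Jar K] = (2 − 3 + 8 + 5 + 10 + 7)/6 = 29/6
E[X | Jar L] = (3 + 10 + 6 − 6 + 8)/5 = 21/5
E[X] = (1/3)·10/3 + (1/3)·29/6 + (1/3)·21/5 = 371/90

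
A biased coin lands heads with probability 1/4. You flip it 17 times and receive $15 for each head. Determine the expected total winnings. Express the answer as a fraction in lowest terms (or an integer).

E[#heads] = 17·1/4 = 17/4 (linearity over flips).
E[winnings] = 15·17/4 = 255/4.

255/4 dollars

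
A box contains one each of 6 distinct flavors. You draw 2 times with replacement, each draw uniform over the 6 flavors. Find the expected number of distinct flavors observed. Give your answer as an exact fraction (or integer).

11/6

Let Xⱼ=1 if type j appears at least once. P(Xⱼ=1) = 1 − ((6−1)/6)^2 = 11/36.
E[#distinct] = 6·11/36 = 11/6.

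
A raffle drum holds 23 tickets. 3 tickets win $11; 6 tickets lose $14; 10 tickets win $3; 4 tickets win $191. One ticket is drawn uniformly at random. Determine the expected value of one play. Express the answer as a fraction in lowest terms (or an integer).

E[payout] = (3/23)·11 + (6/23)·(-14) + (10/23)·3 + (4/23)·191 = 743/23

743/23 dollars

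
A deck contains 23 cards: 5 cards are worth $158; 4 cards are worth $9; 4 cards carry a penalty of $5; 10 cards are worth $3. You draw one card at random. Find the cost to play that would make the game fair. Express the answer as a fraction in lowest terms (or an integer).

E[payout] = (5/23)·158 + (4/23)·9 + (4/23)·(-5) + (10/23)·3 = 836/23
Fair fee = E[payout] = 836/23

836/23 dollars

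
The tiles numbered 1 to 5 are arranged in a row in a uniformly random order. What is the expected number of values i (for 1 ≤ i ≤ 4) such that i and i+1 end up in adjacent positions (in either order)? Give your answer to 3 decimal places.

For each i ∈ {1,…,4}, let Xᵢ = 1 if i and i+1 are adjacent. P(Xᵢ=1) = 2·(5−1)!/5! = 2/5.
By linearity, E[ΣXᵢ] = (4)·(2/5) = 8/5.
≈ 1.600

1.600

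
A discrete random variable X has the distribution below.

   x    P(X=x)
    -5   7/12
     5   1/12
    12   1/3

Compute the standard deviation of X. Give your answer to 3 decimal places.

E[X] = 3/2, E[X²] = 194/3
Var(X) = E[X²] − (E[X])² = 194/3 − 9/4 = 749/12
SD(X) = √(749/12) ≈ 7.900

7.900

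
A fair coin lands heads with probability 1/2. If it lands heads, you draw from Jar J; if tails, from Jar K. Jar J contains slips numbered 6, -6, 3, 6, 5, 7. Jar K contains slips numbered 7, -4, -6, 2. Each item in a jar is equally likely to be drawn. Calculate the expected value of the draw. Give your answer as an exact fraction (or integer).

13/8

E[X | Jar J] = (6 − 6 + 3 + 6 + 5 + 7)/6 = 7/2
E[X | Jar K] = (7 − 4 − 6 + 2)/4 = -1/4
E[X] = (1/2)·7/2 + (1/2)·(-1/4) = 13/8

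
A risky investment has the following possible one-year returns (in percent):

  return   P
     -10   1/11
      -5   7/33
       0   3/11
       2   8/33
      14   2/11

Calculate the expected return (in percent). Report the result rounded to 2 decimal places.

1.06

E[X] = (1/11)·(-10) + (7/33)·(-5) + (3/11)·0 + (8/33)·2 + (2/11)·14
     = 35/33 ≈ 1.06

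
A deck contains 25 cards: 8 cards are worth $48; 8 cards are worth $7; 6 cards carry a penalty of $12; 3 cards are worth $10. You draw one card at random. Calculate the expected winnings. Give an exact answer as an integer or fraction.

398/25 dollars

E[payout] = (8/25)·48 + (8/25)·7 + (6/25)·(-12) + (3/25)·10 = 398/25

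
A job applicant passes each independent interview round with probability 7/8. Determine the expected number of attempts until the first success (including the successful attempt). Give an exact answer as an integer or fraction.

For a geometric distribution, E[trials] = 1/p = 1/(7/8) = 8/7.

8/7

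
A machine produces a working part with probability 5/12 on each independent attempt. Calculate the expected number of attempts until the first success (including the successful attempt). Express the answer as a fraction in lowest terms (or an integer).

For a geometric distribution, E[trials] = 1/p = 1/(5/12) = 12/5.

12/5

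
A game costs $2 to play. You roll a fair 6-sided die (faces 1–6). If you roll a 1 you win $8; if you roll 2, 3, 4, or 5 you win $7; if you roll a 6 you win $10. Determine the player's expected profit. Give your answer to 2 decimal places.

E[payout] = (2/3)·7 + (1/6)·8 + (1/6)·10 = 23/3
Expected profit = 23/3 − 2 = 17/3 ≈ $5.67

$5.67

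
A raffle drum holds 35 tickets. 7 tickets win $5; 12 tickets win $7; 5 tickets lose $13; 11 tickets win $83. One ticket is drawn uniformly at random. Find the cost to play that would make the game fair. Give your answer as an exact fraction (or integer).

967/35 dollars

E[payout] = (7/35)·5 + (12/35)·7 + (5/35)·(-13) + (11/35)·83 = 967/35
Fair fee = E[payout] = 967/35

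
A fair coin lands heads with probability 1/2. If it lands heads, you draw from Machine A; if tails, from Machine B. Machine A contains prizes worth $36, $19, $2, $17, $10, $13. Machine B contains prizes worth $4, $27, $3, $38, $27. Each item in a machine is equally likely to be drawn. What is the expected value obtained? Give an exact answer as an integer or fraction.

E[X | Machine A] = (36 + 19 + 2 + 17 + 10 + 13)/6 = 97/6
E[X | Machine B] = (4 + 27 + 3 + 38 + 27)/5 = 99/5
E[X] = (1/2)·97/6 + (1/2)·99/5 = 1079/60

1079/60 dollars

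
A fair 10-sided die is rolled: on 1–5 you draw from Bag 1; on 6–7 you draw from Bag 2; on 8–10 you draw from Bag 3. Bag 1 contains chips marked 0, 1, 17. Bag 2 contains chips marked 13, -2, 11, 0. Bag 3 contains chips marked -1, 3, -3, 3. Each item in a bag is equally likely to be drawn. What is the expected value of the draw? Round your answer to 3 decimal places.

4.250

E[X | Bag 1] = (0 + 1 + 17)/3 = 6
E[X | Bag 2] = (13 − 2 + 11 + 0)/4 = 11/2
E[X | Bag 3] = (-1 + 3 − 3 + 3)/4 = 1/2
E[X] = (1/2)·6 + (1/5)·11/2 + (3/10)·1/2 = 17/4 ≈ 4.250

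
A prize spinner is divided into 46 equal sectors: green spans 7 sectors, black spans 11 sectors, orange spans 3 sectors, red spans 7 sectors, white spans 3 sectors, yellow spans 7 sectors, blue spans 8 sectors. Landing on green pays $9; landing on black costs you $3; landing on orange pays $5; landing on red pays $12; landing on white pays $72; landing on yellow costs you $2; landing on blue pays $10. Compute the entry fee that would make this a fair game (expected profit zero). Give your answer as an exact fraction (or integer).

411/46 dollars

E[payout] = (7/46)·9 + (11/46)·(-3) + (3/46)·5 + (7/46)·12 + (3/46)·72 + (7/46)·(-2) + (8/46)·10 = 411/46
Fair fee = E[payout] = 411/46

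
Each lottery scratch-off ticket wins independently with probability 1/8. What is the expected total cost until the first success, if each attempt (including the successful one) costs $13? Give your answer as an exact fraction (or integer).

E[#attempts] = 1/p = 8; E[cost] = 13·8 = 104.

$104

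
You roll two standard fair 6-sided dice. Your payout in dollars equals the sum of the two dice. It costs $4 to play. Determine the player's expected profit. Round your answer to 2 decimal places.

Distribution of the sum of the two dice: 2 w.p. 1/36, 3 w.p. 1/18, 4 w.p. 1/12, 5 w.p. 1/9, 6 w.p. 5/36, 7 w.p. 1/6, …
E[payout] = (1/36)·2 + (1/18)·3 + (1/12)·4 + (1/9)·5 + (5/36)·6 + (1/6)·7 + (5/36)·8 + (1/9)·9 + (1/12)·10 + (1/18)·11 + (1/36)·12 = 7
Expected profit = 7 − 4 = 3 ≈ $3.00

$3.00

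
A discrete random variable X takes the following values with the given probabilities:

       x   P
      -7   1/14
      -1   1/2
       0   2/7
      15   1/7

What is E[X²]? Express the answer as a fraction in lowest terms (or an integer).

253/7

E[X²] = (1/14)·49 + (1/2)·1 + (2/7)·0 + (1/7)·225
     = 253/7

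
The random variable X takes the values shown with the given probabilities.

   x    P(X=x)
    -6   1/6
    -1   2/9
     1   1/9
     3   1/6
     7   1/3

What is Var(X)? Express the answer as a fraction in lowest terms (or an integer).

E[X] = (1/6)·(-6) + (2/9)·(-1) + (1/9)·1 + (1/6)·3 + (1/3)·7 = 31/18
E[X²] = (1/6)·36 + (2/9)·1 + (1/9)·1 + (1/6)·9 + (1/3)·49 = 145/6
Var(X) = 145/6 − (31/18)² = 6869/324

6869/324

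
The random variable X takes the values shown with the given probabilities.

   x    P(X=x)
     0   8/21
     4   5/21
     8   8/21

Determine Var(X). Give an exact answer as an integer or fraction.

256/21

E[X] = (8/21)·0 + (5/21)·4 + (8/21)·8 = 4
E[X²] = (8/21)·0 + (5/21)·16 + (8/21)·64 = 592/21
Var(X) = 592/21 − (4)² = 256/21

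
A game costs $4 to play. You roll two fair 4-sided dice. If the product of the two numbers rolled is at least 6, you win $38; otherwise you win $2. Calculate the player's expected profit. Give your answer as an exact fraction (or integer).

E[payout] = (1/2)·2 + (1/2)·38 = 20
Expected profit = 20 − 4 = 16

$16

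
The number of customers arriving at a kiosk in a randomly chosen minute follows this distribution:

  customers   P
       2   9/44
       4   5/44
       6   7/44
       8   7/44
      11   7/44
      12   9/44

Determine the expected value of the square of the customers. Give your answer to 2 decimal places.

67.25

E[X²] = (9/44)·4 + (5/44)·16 + (7/44)·36 + (7/44)·64 + (7/44)·121 + (9/44)·144
     = 269/4 ≈ 67.25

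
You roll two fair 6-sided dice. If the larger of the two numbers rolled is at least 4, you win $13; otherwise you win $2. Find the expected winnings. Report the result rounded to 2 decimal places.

E[payout] = (1/4)·2 + (3/4)·13 = 41/4
≈ $10.25

$10.25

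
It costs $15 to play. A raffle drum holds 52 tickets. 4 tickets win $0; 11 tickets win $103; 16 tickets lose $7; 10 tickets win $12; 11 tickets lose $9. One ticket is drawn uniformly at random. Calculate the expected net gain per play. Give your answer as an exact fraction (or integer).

131/26 dollars

E[payout] = (4/52)·0 + (11/52)·103 + (16/52)·(-7) + (10/52)·12 + (11/52)·(-9) = 521/26
Expected profit = 521/26 − 15 = 131/26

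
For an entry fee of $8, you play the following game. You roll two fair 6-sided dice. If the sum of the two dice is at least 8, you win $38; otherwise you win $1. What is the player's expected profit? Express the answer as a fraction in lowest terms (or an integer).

101/12 dollars

E[payout] = (7/12)·1 + (5/12)·38 = 197/12
Expected profit = 197/12 − 8 = 101/12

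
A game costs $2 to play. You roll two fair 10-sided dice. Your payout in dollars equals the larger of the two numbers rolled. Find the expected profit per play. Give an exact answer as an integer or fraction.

103/20 dollars

Distribution of the larger of the two numbers rolled: 1 w.p. 1/100, 2 w.p. 3/100, 3 w.p. 1/20, 4 w.p. 7/100, 5 w.p. 9/100, 6 w.p. 11/100, …
E[payout] = (1/100)·1 + (3/100)·2 + (1/20)·3 + (7/100)·4 + (9/100)·5 + (11/100)·6 + (13/100)·7 + (3/20)·8 + (17/100)·9 + (19/100)·10 = 143/20
Expected profit = 143/20 − 2 = 103/20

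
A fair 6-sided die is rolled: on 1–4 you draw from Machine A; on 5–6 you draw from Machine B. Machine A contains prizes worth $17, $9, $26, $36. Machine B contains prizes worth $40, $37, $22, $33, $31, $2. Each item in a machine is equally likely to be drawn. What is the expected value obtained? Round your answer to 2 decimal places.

$23.83

E[X | Machine A] = (17 + 9 + 26 + 36)/4 = 22
E[X | Machine B] = (40 + 37 + 22 + 33 + 31 + 2)/6 = 55/2
E[X] = (2/3)·22 + (1/3)·55/2 = 143/6 ≈ 23.83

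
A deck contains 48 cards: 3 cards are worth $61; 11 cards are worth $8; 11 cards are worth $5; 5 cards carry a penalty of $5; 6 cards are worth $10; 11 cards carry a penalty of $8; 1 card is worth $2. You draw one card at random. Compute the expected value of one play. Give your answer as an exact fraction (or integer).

E[payout] = (3/48)·61 + (11/48)·8 + (11/48)·5 + (5/48)·(-5) + (6/48)·10 + (11/48)·(-8) + (1/48)·2 = 275/48

275/48 dollars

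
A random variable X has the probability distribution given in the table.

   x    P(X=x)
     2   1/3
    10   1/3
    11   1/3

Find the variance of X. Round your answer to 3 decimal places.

16.222

E[X] = (1/3)·2 + (1/3)·10 + (1/3)·11 = 23/3
E[X²] = (1/3)·4 + (1/3)·100 + (1/3)·121 = 75
Var(X) = 75 − (23/3)² = 146/9 ≈ 16.222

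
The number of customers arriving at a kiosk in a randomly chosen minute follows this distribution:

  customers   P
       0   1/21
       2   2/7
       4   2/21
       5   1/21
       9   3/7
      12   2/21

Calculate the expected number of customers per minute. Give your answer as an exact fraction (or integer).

130/21

E[X] = (1/21)·0 + (2/7)·2 + (2/21)·4 + (1/21)·5 + (3/7)·9 + (2/21)·12
     = 130/21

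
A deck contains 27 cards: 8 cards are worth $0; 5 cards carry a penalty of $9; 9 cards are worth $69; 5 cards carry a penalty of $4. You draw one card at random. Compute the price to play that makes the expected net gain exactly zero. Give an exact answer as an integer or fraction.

556/27 dollars

E[payout] = (8/27)·0 + (5/27)·(-9) + (9/27)·69 + (5/27)·(-4) = 556/27
Fair fee = E[payout] = 556/27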